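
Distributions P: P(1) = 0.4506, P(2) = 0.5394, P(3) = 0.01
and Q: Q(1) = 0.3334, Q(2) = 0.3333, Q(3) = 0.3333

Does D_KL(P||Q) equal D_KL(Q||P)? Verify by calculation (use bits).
D_KL(P||Q) = 0.5199 bits, D_KL(Q||P) = 1.3097 bits. No — D_KL(P||Q) ≠ D_KL(Q||P) for this pair.

D_KL(P||Q) = Σ P(x) log₂(P(x)/Q(x))

Computing term by term:
  P(1)·log₂(P(1)/Q(1)) = 0.4506·log₂(0.4506/0.3334) = 0.19583
  P(2)·log₂(P(2)/Q(2)) = 0.5394·log₂(0.5394/0.3333) = 0.37463
  P(3)·log₂(P(3)/Q(3)) = 0.01·log₂(0.01/0.3333) = -0.05059

D_KL(P||Q) = 0.19583 + 0.37463 - 0.05059 = 0.51987 ≈ 0.5199 bits

D_KL(Q||P) = Σ Q(x) log₂(Q(x)/P(x))

Computing term by term:
  Q(1)·log₂(Q(1)/P(1)) = 0.3334·log₂(0.3334/0.4506) = -0.14489
  Q(2)·log₂(Q(2)/P(2)) = 0.3333·log₂(0.3333/0.5394) = -0.23149
  Q(3)·log₂(Q(3)/P(3)) = 0.3333·log₂(0.3333/0.01) = 1.68608

D_KL(Q||P) = -0.14489 - 0.23149 + 1.68608 = 1.30970 ≈ 1.3097 bits

These are NOT equal (difference: 0.7898 bits). KL divergence is asymmetric: D_KL(P||Q) ≠ D_KL(Q||P) in general.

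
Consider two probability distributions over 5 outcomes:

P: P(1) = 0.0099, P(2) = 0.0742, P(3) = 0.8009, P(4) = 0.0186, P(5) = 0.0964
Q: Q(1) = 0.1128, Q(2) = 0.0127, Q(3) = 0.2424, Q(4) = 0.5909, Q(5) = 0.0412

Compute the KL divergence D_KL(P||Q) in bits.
1.5606 bits

D_KL(P||Q) = Σ P(x) log₂(P(x)/Q(x))

Computing term by term:
  P(1)·log₂(P(1)/Q(1)) = 0.0099·log₂(0.0099/0.1128) = -0.03475
  P(2)·log₂(P(2)/Q(2)) = 0.0742·log₂(0.0742/0.0127) = 0.18896
  P(3)·log₂(P(3)/Q(3)) = 0.8009·log₂(0.8009/0.2424) = 1.38094
  P(4)·log₂(P(4)/Q(4)) = 0.0186·log₂(0.0186/0.5909) = -0.09281
  P(5)·log₂(P(5)/Q(5)) = 0.0964·log₂(0.0964/0.0412) = 0.11822

D_KL(P||Q) = -0.03475 + 0.18896 + 1.38094 - 0.09281 + 0.11822 = 1.56056 ≈ 1.5606 bits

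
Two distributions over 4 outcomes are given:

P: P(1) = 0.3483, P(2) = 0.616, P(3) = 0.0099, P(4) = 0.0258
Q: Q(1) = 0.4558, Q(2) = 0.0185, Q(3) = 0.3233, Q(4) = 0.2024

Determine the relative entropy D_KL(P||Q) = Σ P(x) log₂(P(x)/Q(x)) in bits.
2.8537 bits

D_KL(P||Q) = Σ P(x) log₂(P(x)/Q(x))

Computing term by term:
  P(1)·log₂(P(1)/Q(1)) = 0.3483·log₂(0.3483/0.4558) = -0.13516
  P(2)·log₂(P(2)/Q(2)) = 0.616·log₂(0.616/0.0185) = 3.11532
  P(3)·log₂(P(3)/Q(3)) = 0.0099·log₂(0.0099/0.3233) = -0.04979
  P(4)·log₂(P(4)/Q(4)) = 0.0258·log₂(0.0258/0.2024) = -0.07667

D_KL(P||Q) = -0.13516 + 3.11532 - 0.04979 - 0.07667 = 2.85370 ≈ 2.8537 bits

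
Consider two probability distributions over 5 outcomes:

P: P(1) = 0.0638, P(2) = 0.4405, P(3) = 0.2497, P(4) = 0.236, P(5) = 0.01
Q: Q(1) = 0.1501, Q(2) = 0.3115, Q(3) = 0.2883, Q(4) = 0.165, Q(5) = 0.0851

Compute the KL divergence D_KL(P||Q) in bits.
0.1806 bits

D_KL(P||Q) = Σ P(x) log₂(P(x)/Q(x))

Computing term by term:
  P(1)·log₂(P(1)/Q(1)) = 0.0638·log₂(0.0638/0.1501) = -0.07875
  P(2)·log₂(P(2)/Q(2)) = 0.4405·log₂(0.4405/0.3115) = 0.22021
  P(3)·log₂(P(3)/Q(3)) = 0.2497·log₂(0.2497/0.2883) = -0.05178
  P(4)·log₂(P(4)/Q(4)) = 0.236·log₂(0.236/0.165) = 0.12185
  P(5)·log₂(P(5)/Q(5)) = 0.01·log₂(0.01/0.0851) = -0.03089

D_KL(P||Q) = -0.07875 + 0.22021 - 0.05178 + 0.12185 - 0.03089 = 0.18064 ≈ 0.1806 bits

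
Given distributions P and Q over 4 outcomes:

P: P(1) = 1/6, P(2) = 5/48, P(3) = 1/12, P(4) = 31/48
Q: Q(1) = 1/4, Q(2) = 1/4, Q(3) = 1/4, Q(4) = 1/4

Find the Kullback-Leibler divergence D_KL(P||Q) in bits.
0.5232 bits

D_KL(P||Q) = Σ P(x) log₂(P(x)/Q(x))

Computing term by term:
  P(1)·log₂(P(1)/Q(1)) = (1/6)·log₂((1/6)/(1/4)) = -0.09749
  P(2)·log₂(P(2)/Q(2)) = (5/48)·log₂((5/48)/(1/4)) = -0.13157
  P(3)·log₂(P(3)/Q(3)) = (1/12)·log₂((1/12)/(1/4)) = -0.13208
  P(4)·log₂(P(4)/Q(4)) = (31/48)·log₂((31/48)/(1/4)) = 0.88430

D_KL(P||Q) = -0.09749 - 0.13157 - 0.13208 + 0.88430 = 0.52316 ≈ 0.5232 bits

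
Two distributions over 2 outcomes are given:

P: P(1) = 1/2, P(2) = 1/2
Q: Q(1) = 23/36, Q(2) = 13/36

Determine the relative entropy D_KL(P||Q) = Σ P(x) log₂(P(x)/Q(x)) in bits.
0.0579 bits

D_KL(P||Q) = Σ P(x) log₂(P(x)/Q(x))

Computing term by term:
  P(1)·log₂(P(1)/Q(1)) = (1/2)·log₂((1/2)/(23/36)) = -0.17682
  P(2)·log₂(P(2)/Q(2)) = (1/2)·log₂((1/2)/(13/36)) = 0.23474

D_KL(P||Q) = -0.17682 + 0.23474 = 0.05792 ≈ 0.0579 bits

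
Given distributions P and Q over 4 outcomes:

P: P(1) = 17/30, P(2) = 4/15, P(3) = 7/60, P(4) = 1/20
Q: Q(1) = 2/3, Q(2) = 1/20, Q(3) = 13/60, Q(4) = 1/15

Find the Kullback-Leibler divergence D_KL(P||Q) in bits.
0.3862 bits

D_KL(P||Q) = Σ P(x) log₂(P(x)/Q(x))

Computing term by term:
  P(1)·log₂(P(1)/Q(1)) = (17/30)·log₂((17/30)/(2/3)) = -0.13286
  P(2)·log₂(P(2)/Q(2)) = (4/15)·log₂((4/15)/(1/20)) = 0.64401
  P(3)·log₂(P(3)/Q(3)) = (7/60)·log₂((7/60)/(13/60)) = -0.10419
  P(4)·log₂(P(4)/Q(4)) = (1/20)·log₂((1/20)/(1/15)) = -0.02075

D_KL(P||Q) = -0.13286 + 0.64401 - 0.10419 - 0.02075 = 0.38621 ≈ 0.3862 bits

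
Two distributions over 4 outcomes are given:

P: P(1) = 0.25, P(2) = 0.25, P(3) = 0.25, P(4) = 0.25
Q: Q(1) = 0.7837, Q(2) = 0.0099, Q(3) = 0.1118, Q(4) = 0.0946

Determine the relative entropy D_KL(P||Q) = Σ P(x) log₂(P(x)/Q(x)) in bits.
1.3933 bits

D_KL(P||Q) = Σ P(x) log₂(P(x)/Q(x))

Computing term by term:
  P(1)·log₂(P(1)/Q(1)) = 0.25·log₂(0.25/0.7837) = -0.41209
  P(2)·log₂(P(2)/Q(2)) = 0.25·log₂(0.25/0.0099) = 1.16459
  P(3)·log₂(P(3)/Q(3)) = 0.25·log₂(0.25/0.1118) = 0.29025
  P(4)·log₂(P(4)/Q(4)) = 0.25·log₂(0.25/0.0946) = 0.35050

D_KL(P||Q) = -0.41209 + 1.16459 + 0.29025 + 0.35050 = 1.39325 ≈ 1.3933 bits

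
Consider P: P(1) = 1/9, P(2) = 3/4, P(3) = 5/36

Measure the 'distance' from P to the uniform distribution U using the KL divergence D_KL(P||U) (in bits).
0.5259 bits

U(i) = 1/3 for all i

D_KL(P||U) = Σ P(x) log₂(P(x) / (1/3))
           = Σ P(x) log₂(P(x)) + log₂(3)
           = log₂(3) - H(P)

H(P) = -Σ P(x) log₂(P(x)):
  -P(1)·log₂(P(1)) = -(1/9)·log₂(1/9) = 0.35221
  -P(2)·log₂(P(2)) = -(3/4)·log₂(3/4) = 0.31128
  -P(3)·log₂(P(3)) = -(5/36)·log₂(5/36) = 0.39556
H(P) = 0.35221 + 0.31128 + 0.39556 = 1.05905 bits

log₂(3) = 1.58496 bits

D_KL(P||U) = 1.58496 - 1.05905 = 0.52591 ≈ 0.5259 bits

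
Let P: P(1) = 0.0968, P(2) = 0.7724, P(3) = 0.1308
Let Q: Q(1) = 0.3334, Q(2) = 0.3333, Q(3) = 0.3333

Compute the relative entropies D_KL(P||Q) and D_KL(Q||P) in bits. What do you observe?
D_KL(P||Q) = 0.5873 bits, D_KL(Q||P) = 0.6405 bits. The two directions give different values (D_KL(Q||P) exceeds D_KL(P||Q) by 0.0532 bits): KL divergence is asymmetric.

D_KL(P||Q) = Σ P(x) log₂(P(x)/Q(x))

Computing term by term:
  P(1)·log₂(P(1)/Q(1)) = 0.0968·log₂(0.0968/0.3334) = -0.17271
  P(2)·log₂(P(2)/Q(2)) = 0.7724·log₂(0.7724/0.3333) = 0.93656
  P(3)·log₂(P(3)/Q(3)) = 0.1308·log₂(0.1308/0.3333) = -0.17651

D_KL(P||Q) = -0.17271 + 0.93656 - 0.17651 = 0.58734 ≈ 0.5873 bits

D_KL(Q||P) = Σ Q(x) log₂(Q(x)/P(x))

Computing term by term:
  Q(1)·log₂(Q(1)/P(1)) = 0.3334·log₂(0.3334/0.0968) = 0.59484
  Q(2)·log₂(Q(2)/P(2)) = 0.3333·log₂(0.3333/0.7724) = -0.40414
  Q(3)·log₂(Q(3)/P(3)) = 0.3333·log₂(0.3333/0.1308) = 0.44977

D_KL(Q||P) = 0.59484 - 0.40414 + 0.44977 = 0.64047 ≈ 0.6405 bits

These are NOT equal (difference: 0.0532 bits). KL divergence is asymmetric: D_KL(P||Q) ≠ D_KL(Q||P) in general.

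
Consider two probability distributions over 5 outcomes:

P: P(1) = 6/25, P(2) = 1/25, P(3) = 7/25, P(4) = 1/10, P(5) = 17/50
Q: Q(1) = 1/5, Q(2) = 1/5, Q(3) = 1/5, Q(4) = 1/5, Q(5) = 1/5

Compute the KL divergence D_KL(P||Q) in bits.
0.2665 bits

D_KL(P||Q) = Σ P(x) log₂(P(x)/Q(x))

Computing term by term:
  P(1)·log₂(P(1)/Q(1)) = (6/25)·log₂((6/25)/(1/5)) = 0.06313
  P(2)·log₂(P(2)/Q(2)) = (1/25)·log₂((1/25)/(1/5)) = -0.09288
  P(3)·log₂(P(3)/Q(3)) = (7/25)·log₂((7/25)/(1/5)) = 0.13592
  P(4)·log₂(P(4)/Q(4)) = (1/10)·log₂((1/10)/(1/5)) = -0.10000
  P(5)·log₂(P(5)/Q(5)) = (17/50)·log₂((17/50)/(1/5)) = 0.26028

D_KL(P||Q) = 0.06313 - 0.09288 + 0.13592 - 0.10000 + 0.26028 = 0.26645 ≈ 0.2665 bits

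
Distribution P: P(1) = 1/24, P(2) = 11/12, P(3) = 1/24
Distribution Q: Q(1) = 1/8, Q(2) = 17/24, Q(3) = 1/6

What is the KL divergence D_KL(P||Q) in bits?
0.1916 bits

D_KL(P||Q) = Σ P(x) log₂(P(x)/Q(x))

Computing term by term:
  P(1)·log₂(P(1)/Q(1)) = (1/24)·log₂((1/24)/(1/8)) = -0.06604
  P(2)·log₂(P(2)/Q(2)) = (11/12)·log₂((11/12)/(17/24)) = 0.34097
  P(3)·log₂(P(3)/Q(3)) = (1/24)·log₂((1/24)/(1/6)) = -0.08333

D_KL(P||Q) = -0.06604 + 0.34097 - 0.08333 = 0.19160 ≈ 0.1916 bits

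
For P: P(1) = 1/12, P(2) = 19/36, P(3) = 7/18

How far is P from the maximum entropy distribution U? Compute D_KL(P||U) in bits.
0.2697 bits

U(i) = 1/3 for all i

D_KL(P||U) = Σ P(x) log₂(P(x) / (1/3))
           = Σ P(x) log₂(P(x)) + log₂(3)
           = log₂(3) - H(P)

H(P) = -Σ P(x) log₂(P(x)):
  -P(1)·log₂(P(1)) = -(1/12)·log₂(1/12) = 0.29875
  -P(2)·log₂(P(2)) = -(19/36)·log₂(19/36) = 0.48661
  -P(3)·log₂(P(3)) = -(7/18)·log₂(7/18) = 0.52989
H(P) = 0.29875 + 0.48661 + 0.52989 = 1.31525 bits

log₂(3) = 1.58496 bits

D_KL(P||U) = 1.58496 - 1.31525 = 0.26971 ≈ 0.2697 bits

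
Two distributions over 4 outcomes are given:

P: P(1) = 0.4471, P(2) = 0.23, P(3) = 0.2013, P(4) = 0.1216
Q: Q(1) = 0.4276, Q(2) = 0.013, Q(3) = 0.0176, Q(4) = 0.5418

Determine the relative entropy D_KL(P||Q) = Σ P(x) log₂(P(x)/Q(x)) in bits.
1.4277 bits

D_KL(P||Q) = Σ P(x) log₂(P(x)/Q(x))

Computing term by term:
  P(1)·log₂(P(1)/Q(1)) = 0.4471·log₂(0.4471/0.4276) = 0.02876
  P(2)·log₂(P(2)/Q(2)) = 0.23·log₂(0.23/0.013) = 0.95336
  P(3)·log₂(P(3)/Q(3)) = 0.2013·log₂(0.2013/0.0176) = 0.70771
  P(4)·log₂(P(4)/Q(4)) = 0.1216·log₂(0.1216/0.5418) = -0.26212

D_KL(P||Q) = 0.02876 + 0.95336 + 0.70771 - 0.26212 = 1.42771 ≈ 1.4277 bits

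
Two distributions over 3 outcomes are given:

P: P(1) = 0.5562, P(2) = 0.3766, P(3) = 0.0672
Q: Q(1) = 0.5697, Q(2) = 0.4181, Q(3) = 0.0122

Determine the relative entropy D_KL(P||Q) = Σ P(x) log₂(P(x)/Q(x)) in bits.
0.0894 bits

D_KL(P||Q) = Σ P(x) log₂(P(x)/Q(x))

Computing term by term:
  P(1)·log₂(P(1)/Q(1)) = 0.5562·log₂(0.5562/0.5697) = -0.01924
  P(2)·log₂(P(2)/Q(2)) = 0.3766·log₂(0.3766/0.4181) = -0.05680
  P(3)·log₂(P(3)/Q(3)) = 0.0672·log₂(0.0672/0.0122) = 0.16542

D_KL(P||Q) = -0.01924 - 0.05680 + 0.16542 = 0.08938 ≈ 0.0894 bits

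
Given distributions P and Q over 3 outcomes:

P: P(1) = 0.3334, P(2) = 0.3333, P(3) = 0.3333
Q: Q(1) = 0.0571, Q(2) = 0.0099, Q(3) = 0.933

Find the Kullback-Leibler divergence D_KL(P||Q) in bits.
2.0447 bits

D_KL(P||Q) = Σ P(x) log₂(P(x)/Q(x))

Computing term by term:
  P(1)·log₂(P(1)/Q(1)) = 0.3334·log₂(0.3334/0.0571) = 0.84873
  P(2)·log₂(P(2)/Q(2)) = 0.3333·log₂(0.3333/0.0099) = 1.69091
  P(3)·log₂(P(3)/Q(3)) = 0.3333·log₂(0.3333/0.933) = -0.49497

D_KL(P||Q) = 0.84873 + 1.69091 - 0.49497 = 2.04467 ≈ 2.0447 bits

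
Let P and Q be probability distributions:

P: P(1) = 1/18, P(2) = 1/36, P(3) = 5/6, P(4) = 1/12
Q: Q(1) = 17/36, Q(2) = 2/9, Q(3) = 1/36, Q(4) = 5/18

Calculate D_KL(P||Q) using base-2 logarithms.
3.6895 bits

D_KL(P||Q) = Σ P(x) log₂(P(x)/Q(x))

Computing term by term:
  P(1)·log₂(P(1)/Q(1)) = (1/18)·log₂((1/18)/(17/36)) = -0.17153
  P(2)·log₂(P(2)/Q(2)) = (1/36)·log₂((1/36)/(2/9)) = -0.08333
  P(3)·log₂(P(3)/Q(3)) = (5/6)·log₂((5/6)/(1/36)) = 4.08908
  P(4)·log₂(P(4)/Q(4)) = (1/12)·log₂((1/12)/(5/18)) = -0.14475

D_KL(P||Q) = -0.17153 - 0.08333 + 4.08908 - 0.14475 = 3.68947 ≈ 3.6895 bits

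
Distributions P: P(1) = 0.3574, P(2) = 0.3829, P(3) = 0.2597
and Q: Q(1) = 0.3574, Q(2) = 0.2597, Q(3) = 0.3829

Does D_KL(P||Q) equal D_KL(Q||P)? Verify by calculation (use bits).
D_KL(P||Q) = 0.0690 bits, D_KL(Q||P) = 0.0690 bits. Yes — for this pair D_KL(P||Q) = D_KL(Q||P).

D_KL(P||Q) = Σ P(x) log₂(P(x)/Q(x))

Computing term by term:
  P(1)·log₂(P(1)/Q(1)) = 0.3574·log₂(0.3574/0.3574) = 0.00000
  P(2)·log₂(P(2)/Q(2)) = 0.3829·log₂(0.3829/0.2597) = 0.21447
  P(3)·log₂(P(3)/Q(3)) = 0.2597·log₂(0.2597/0.3829) = -0.14546

D_KL(P||Q) = 0.00000 + 0.21447 - 0.14546 = 0.06901 ≈ 0.0690 bits

D_KL(Q||P) = Σ Q(x) log₂(Q(x)/P(x))

Computing term by term:
  Q(1)·log₂(Q(1)/P(1)) = 0.3574·log₂(0.3574/0.3574) = 0.00000
  Q(2)·log₂(Q(2)/P(2)) = 0.2597·log₂(0.2597/0.3829) = -0.14546
  Q(3)·log₂(Q(3)/P(3)) = 0.3829·log₂(0.3829/0.2597) = 0.21447

D_KL(Q||P) = 0.00000 - 0.14546 + 0.21447 = 0.06901 ≈ 0.0690 bits

These ARE equal here. Q is P with outcomes relabeled (Q(2) = P(3), Q(3) = P(2)) by a relabeling that is its own inverse, so the two sums contain exactly the same terms in a different order. This is a special case — KL divergence is not symmetric in general: D_KL(P||Q) ≠ D_KL(Q||P) for most P, Q.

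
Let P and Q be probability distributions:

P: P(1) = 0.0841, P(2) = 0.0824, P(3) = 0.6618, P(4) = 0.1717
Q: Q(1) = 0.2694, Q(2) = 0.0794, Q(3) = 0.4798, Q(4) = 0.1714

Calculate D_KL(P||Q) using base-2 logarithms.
0.1706 bits

D_KL(P||Q) = Σ P(x) log₂(P(x)/Q(x))

Computing term by term:
  P(1)·log₂(P(1)/Q(1)) = 0.0841·log₂(0.0841/0.2694) = -0.14125
  P(2)·log₂(P(2)/Q(2)) = 0.0824·log₂(0.0824/0.0794) = 0.00441
  P(3)·log₂(P(3)/Q(3)) = 0.6618·log₂(0.6618/0.4798) = 0.30705
  P(4)·log₂(P(4)/Q(4)) = 0.1717·log₂(0.1717/0.1714) = 0.00043

D_KL(P||Q) = -0.14125 + 0.00441 + 0.30705 + 0.00043 = 0.17064 ≈ 0.1706 bits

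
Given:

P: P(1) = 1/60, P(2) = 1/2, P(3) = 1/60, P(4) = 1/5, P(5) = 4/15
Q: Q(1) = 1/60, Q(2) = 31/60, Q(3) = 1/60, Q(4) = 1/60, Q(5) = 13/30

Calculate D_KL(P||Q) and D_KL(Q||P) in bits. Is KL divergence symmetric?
D_KL(P||Q) = 0.5066 bits, D_KL(Q||P) = 0.2682 bits. No, KL divergence is not symmetric.

D_KL(P||Q) = Σ P(x) log₂(P(x)/Q(x))

Computing term by term:
  P(1)·log₂(P(1)/Q(1)) = (1/60)·log₂((1/60)/(1/60)) = 0.00000
  P(2)·log₂(P(2)/Q(2)) = (1/2)·log₂((1/2)/(31/60)) = -0.02365
  P(3)·log₂(P(3)/Q(3)) = (1/60)·log₂((1/60)/(1/60)) = 0.00000
  P(4)·log₂(P(4)/Q(4)) = (1/5)·log₂((1/5)/(1/60)) = 0.71699
  P(5)·log₂(P(5)/Q(5)) = (4/15)·log₂((4/15)/(13/30)) = -0.18678

D_KL(P||Q) = 0.00000 - 0.02365 + 0.00000 + 0.71699 - 0.18678 = 0.50656 ≈ 0.5066 bits

D_KL(Q||P) = Σ Q(x) log₂(Q(x)/P(x))

Computing term by term:
  Q(1)·log₂(Q(1)/P(1)) = (1/60)·log₂((1/60)/(1/60)) = 0.00000
  Q(2)·log₂(Q(2)/P(2)) = (31/60)·log₂((31/60)/(1/2)) = 0.02444
  Q(3)·log₂(Q(3)/P(3)) = (1/60)·log₂((1/60)/(1/60)) = 0.00000
  Q(4)·log₂(Q(4)/P(4)) = (1/60)·log₂((1/60)/(1/5)) = -0.05975
  Q(5)·log₂(Q(5)/P(5)) = (13/30)·log₂((13/30)/(4/15)) = 0.30352

D_KL(Q||P) = 0.00000 + 0.02444 + 0.00000 - 0.05975 + 0.30352 = 0.26821 ≈ 0.2682 bits

These are NOT equal (difference: 0.2384 bits). KL divergence is asymmetric: D_KL(P||Q) ≠ D_KL(Q||P) in general.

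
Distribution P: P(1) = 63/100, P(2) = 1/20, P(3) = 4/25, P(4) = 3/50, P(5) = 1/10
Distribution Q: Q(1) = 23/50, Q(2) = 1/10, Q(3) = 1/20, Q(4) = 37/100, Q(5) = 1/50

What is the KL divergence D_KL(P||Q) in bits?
0.5791 bits

D_KL(P||Q) = Σ P(x) log₂(P(x)/Q(x))

Computing term by term:
  P(1)·log₂(P(1)/Q(1)) = (63/100)·log₂((63/100)/(23/50)) = 0.28584
  P(2)·log₂(P(2)/Q(2)) = (1/20)·log₂((1/20)/(1/10)) = -0.05000
  P(3)·log₂(P(3)/Q(3)) = (4/25)·log₂((4/25)/(1/20)) = 0.26849
  P(4)·log₂(P(4)/Q(4)) = (3/50)·log₂((3/50)/(37/100)) = -0.15747
  P(5)·log₂(P(5)/Q(5)) = (1/10)·log₂((1/10)/(1/50)) = 0.23219

D_KL(P||Q) = 0.28584 - 0.05000 + 0.26849 - 0.15747 + 0.23219 = 0.57905 ≈ 0.5791 bits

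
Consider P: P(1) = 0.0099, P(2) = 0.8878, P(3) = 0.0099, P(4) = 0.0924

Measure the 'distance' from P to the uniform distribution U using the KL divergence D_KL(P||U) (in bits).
1.3983 bits

U(i) = 1/4 for all i

D_KL(P||U) = Σ P(x) log₂(P(x) / (1/4))
           = Σ P(x) log₂(P(x)) + log₂(4)
           = log₂(4) - H(P)

H(P) = -Σ P(x) log₂(P(x)):
  -P(1)·log₂(P(1)) = -(0.0099)·log₂(0.0099) = 0.06592
  -P(2)·log₂(P(2)) = -(0.8878)·log₂(0.8878) = 0.15243
  -P(3)·log₂(P(3)) = -(0.0099)·log₂(0.0099) = 0.06592
  -P(4)·log₂(P(4)) = -(0.0924)·log₂(0.0924) = 0.31748
H(P) = 0.06592 + 0.15243 + 0.06592 + 0.31748 = 0.60175 bits

log₂(4) = 2.00000 bits

D_KL(P||U) = 2.00000 - 0.60175 = 1.39825 ≈ 1.3983 bits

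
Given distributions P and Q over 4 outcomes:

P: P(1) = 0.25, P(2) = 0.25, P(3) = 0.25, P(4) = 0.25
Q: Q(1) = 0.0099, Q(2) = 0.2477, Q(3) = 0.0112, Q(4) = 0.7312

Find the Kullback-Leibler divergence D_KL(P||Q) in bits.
1.9009 bits

D_KL(P||Q) = Σ P(x) log₂(P(x)/Q(x))

Computing term by term:
  P(1)·log₂(P(1)/Q(1)) = 0.25·log₂(0.25/0.0099) = 1.16459
  P(2)·log₂(P(2)/Q(2)) = 0.25·log₂(0.25/0.2477) = 0.00333
  P(3)·log₂(P(3)/Q(3)) = 0.25·log₂(0.25/0.0112) = 1.12009
  P(4)·log₂(P(4)/Q(4)) = 0.25·log₂(0.25/0.7312) = -0.38708

D_KL(P||Q) = 1.16459 + 0.00333 + 1.12009 - 0.38708 = 1.90093 ≈ 1.9009 bits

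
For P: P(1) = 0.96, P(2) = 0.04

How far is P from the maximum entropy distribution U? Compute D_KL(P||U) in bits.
0.7577 bits

U(i) = 1/2 for all i

D_KL(P||U) = Σ P(x) log₂(P(x) / (1/2))
           = Σ P(x) log₂(P(x)) + log₂(2)
           = log₂(2) - H(P)

H(P) = -Σ P(x) log₂(P(x)):
  -P(1)·log₂(P(1)) = -(0.96)·log₂(0.96) = 0.05654
  -P(2)·log₂(P(2)) = -(0.04)·log₂(0.04) = 0.18575
H(P) = 0.05654 + 0.18575 = 0.24229 bits

log₂(2) = 1.00000 bits

D_KL(P||U) = 1.00000 - 0.24229 = 0.75771 ≈ 0.7577 bits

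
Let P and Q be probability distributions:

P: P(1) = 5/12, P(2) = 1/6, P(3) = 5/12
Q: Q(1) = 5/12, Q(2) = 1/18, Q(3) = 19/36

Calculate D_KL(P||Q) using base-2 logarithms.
0.1221 bits

D_KL(P||Q) = Σ P(x) log₂(P(x)/Q(x))

Computing term by term:
  P(1)·log₂(P(1)/Q(1)) = (5/12)·log₂((5/12)/(5/12)) = 0.00000
  P(2)·log₂(P(2)/Q(2)) = (1/6)·log₂((1/6)/(1/18)) = 0.26416
  P(3)·log₂(P(3)/Q(3)) = (5/12)·log₂((5/12)/(19/36)) = -0.14210

D_KL(P||Q) = 0.00000 + 0.26416 - 0.14210 = 0.12206 ≈ 0.1221 bits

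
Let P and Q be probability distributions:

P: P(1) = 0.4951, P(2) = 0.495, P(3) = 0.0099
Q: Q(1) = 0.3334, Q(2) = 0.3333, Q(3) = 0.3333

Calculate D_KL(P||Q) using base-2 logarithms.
0.5147 bits

D_KL(P||Q) = Σ P(x) log₂(P(x)/Q(x))

Computing term by term:
  P(1)·log₂(P(1)/Q(1)) = 0.4951·log₂(0.4951/0.3334) = 0.28244
  P(2)·log₂(P(2)/Q(2)) = 0.495·log₂(0.495/0.3333) = 0.28245
  P(3)·log₂(P(3)/Q(3)) = 0.0099·log₂(0.0099/0.3333) = -0.05023

D_KL(P||Q) = 0.28244 + 0.28245 - 0.05023 = 0.51466 ≈ 0.5147 bits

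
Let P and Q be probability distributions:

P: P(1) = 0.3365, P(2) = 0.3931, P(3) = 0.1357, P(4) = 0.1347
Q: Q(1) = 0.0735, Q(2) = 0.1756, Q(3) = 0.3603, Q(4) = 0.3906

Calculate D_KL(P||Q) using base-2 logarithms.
0.7975 bits

D_KL(P||Q) = Σ P(x) log₂(P(x)/Q(x))

Computing term by term:
  P(1)·log₂(P(1)/Q(1)) = 0.3365·log₂(0.3365/0.0735) = 0.73855
  P(2)·log₂(P(2)/Q(2)) = 0.3931·log₂(0.3931/0.1756) = 0.45702
  P(3)·log₂(P(3)/Q(3)) = 0.1357·log₂(0.1357/0.3603) = -0.19117
  P(4)·log₂(P(4)/Q(4)) = 0.1347·log₂(0.1347/0.3906) = -0.20689

D_KL(P||Q) = 0.73855 + 0.45702 - 0.19117 - 0.20689 = 0.79751 ≈ 0.7975 bits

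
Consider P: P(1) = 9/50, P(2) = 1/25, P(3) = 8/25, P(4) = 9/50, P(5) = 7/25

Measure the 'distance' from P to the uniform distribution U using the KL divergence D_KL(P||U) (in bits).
0.2053 bits

U(i) = 1/5 for all i

D_KL(P||U) = Σ P(x) log₂(P(x) / (1/5))
           = Σ P(x) log₂(P(x)) + log₂(5)
           = log₂(5) - H(P)

H(P) = -Σ P(x) log₂(P(x)):
  -P(1)·log₂(P(1)) = -(9/50)·log₂(9/50) = 0.44531
  -P(2)·log₂(P(2)) = -(1/25)·log₂(1/25) = 0.18575
  -P(3)·log₂(P(3)) = -(8/25)·log₂(8/25) = 0.52603
  -P(4)·log₂(P(4)) = -(9/50)·log₂(9/50) = 0.44531
  -P(5)·log₂(P(5)) = -(7/25)·log₂(7/25) = 0.51422
H(P) = 0.44531 + 0.18575 + 0.52603 + 0.44531 + 0.51422 = 2.11662 bits

log₂(5) = 2.32193 bits

D_KL(P||U) = 2.32193 - 2.11662 = 0.20531 ≈ 0.2053 bits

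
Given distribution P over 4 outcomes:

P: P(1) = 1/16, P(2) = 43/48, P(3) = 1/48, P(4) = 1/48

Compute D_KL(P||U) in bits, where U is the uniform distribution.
1.3751 bits

U(i) = 1/4 for all i

D_KL(P||U) = Σ P(x) log₂(P(x) / (1/4))
           = Σ P(x) log₂(P(x)) + log₂(4)
           = log₂(4) - H(P)

H(P) = -Σ P(x) log₂(P(x)):
  -P(1)·log₂(P(1)) = -(1/16)·log₂(1/16) = 0.25000
  -P(2)·log₂(P(2)) = -(43/48)·log₂(43/48) = 0.14217
  -P(3)·log₂(P(3)) = -(1/48)·log₂(1/48) = 0.11635
  -P(4)·log₂(P(4)) = -(1/48)·log₂(1/48) = 0.11635
H(P) = 0.25000 + 0.14217 + 0.11635 + 0.11635 = 0.62487 bits

log₂(4) = 2.00000 bits

D_KL(P||U) = 2.00000 - 0.62487 = 1.37513 ≈ 1.3751 bits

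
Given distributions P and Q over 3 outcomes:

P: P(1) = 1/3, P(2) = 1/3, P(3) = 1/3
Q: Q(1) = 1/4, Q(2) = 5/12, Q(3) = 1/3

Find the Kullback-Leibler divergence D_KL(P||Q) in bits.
0.0310 bits

D_KL(P||Q) = Σ P(x) log₂(P(x)/Q(x))

Computing term by term:
  P(1)·log₂(P(1)/Q(1)) = (1/3)·log₂((1/3)/(1/4)) = 0.13835
  P(2)·log₂(P(2)/Q(2)) = (1/3)·log₂((1/3)/(5/12)) = -0.10731
  P(3)·log₂(P(3)/Q(3)) = (1/3)·log₂((1/3)/(1/3)) = 0.00000

D_KL(P||Q) = 0.13835 - 0.10731 + 0.00000 = 0.03104 ≈ 0.0310 bits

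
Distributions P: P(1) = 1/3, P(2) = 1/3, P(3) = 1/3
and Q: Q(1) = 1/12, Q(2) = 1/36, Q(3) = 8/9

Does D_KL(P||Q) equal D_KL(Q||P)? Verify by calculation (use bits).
D_KL(P||Q) = 1.3900 bits, D_KL(Q||P) = 0.9916 bits. No — D_KL(P||Q) ≠ D_KL(Q||P) for this pair.

D_KL(P||Q) = Σ P(x) log₂(P(x)/Q(x))

Computing term by term:
  P(1)·log₂(P(1)/Q(1)) = (1/3)·log₂((1/3)/(1/12)) = 0.66667
  P(2)·log₂(P(2)/Q(2)) = (1/3)·log₂((1/3)/(1/36)) = 1.19499
  P(3)·log₂(P(3)/Q(3)) = (1/3)·log₂((1/3)/(8/9)) = -0.47168

D_KL(P||Q) = 0.66667 + 1.19499 - 0.47168 = 1.38998 ≈ 1.3900 bits

D_KL(Q||P) = Σ Q(x) log₂(Q(x)/P(x))

Computing term by term:
  Q(1)·log₂(Q(1)/P(1)) = (1/12)·log₂((1/12)/(1/3)) = -0.16667
  Q(2)·log₂(Q(2)/P(2)) = (1/36)·log₂((1/36)/(1/3)) = -0.09958
  Q(3)·log₂(Q(3)/P(3)) = (8/9)·log₂((8/9)/(1/3)) = 1.25781

D_KL(Q||P) = -0.16667 - 0.09958 + 1.25781 = 0.99156 ≈ 0.9916 bits

These are NOT equal (difference: 0.3984 bits). KL divergence is asymmetric: D_KL(P||Q) ≠ D_KL(Q||P) in general.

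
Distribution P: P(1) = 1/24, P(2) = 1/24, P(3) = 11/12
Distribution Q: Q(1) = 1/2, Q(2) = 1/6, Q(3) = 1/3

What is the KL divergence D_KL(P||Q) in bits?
1.1051 bits

D_KL(P||Q) = Σ P(x) log₂(P(x)/Q(x))

Computing term by term:
  P(1)·log₂(P(1)/Q(1)) = (1/24)·log₂((1/24)/(1/2)) = -0.14937
  P(2)·log₂(P(2)/Q(2)) = (1/24)·log₂((1/24)/(1/6)) = -0.08333
  P(3)·log₂(P(3)/Q(3)) = (11/12)·log₂((11/12)/(1/3)) = 1.33781

D_KL(P||Q) = -0.14937 - 0.08333 + 1.33781 = 1.10511 ≈ 1.1051 bits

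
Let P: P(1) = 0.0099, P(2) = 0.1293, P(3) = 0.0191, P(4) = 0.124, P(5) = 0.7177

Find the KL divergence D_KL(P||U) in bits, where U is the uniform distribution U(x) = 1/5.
1.0485 bits

U(i) = 1/5 for all i

D_KL(P||U) = Σ P(x) log₂(P(x) / (1/5))
           = Σ P(x) log₂(P(x)) + log₂(5)
           = log₂(5) - H(P)

H(P) = -Σ P(x) log₂(P(x)):
  -P(1)·log₂(P(1)) = -(0.0099)·log₂(0.0099) = 0.06592
  -P(2)·log₂(P(2)) = -(0.1293)·log₂(0.1293) = 0.38159
  -P(3)·log₂(P(3)) = -(0.0191)·log₂(0.0191) = 0.10907
  -P(4)·log₂(P(4)) = -(0.124)·log₂(0.124) = 0.37344
  -P(5)·log₂(P(5)) = -(0.7177)·log₂(0.7177) = 0.34345
H(P) = 0.06592 + 0.38159 + 0.10907 + 0.37344 + 0.34345 = 1.27347 bits

log₂(5) = 2.32193 bits

D_KL(P||U) = 2.32193 - 1.27347 = 1.04846 ≈ 1.0485 bits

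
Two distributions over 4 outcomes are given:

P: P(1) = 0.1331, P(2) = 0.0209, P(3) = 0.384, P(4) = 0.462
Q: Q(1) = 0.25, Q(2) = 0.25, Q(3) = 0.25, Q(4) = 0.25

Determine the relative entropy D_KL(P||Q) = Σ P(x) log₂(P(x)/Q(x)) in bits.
0.4512 bits

D_KL(P||Q) = Σ P(x) log₂(P(x)/Q(x))

Computing term by term:
  P(1)·log₂(P(1)/Q(1)) = 0.1331·log₂(0.1331/0.25) = -0.12104
  P(2)·log₂(P(2)/Q(2)) = 0.0209·log₂(0.0209/0.25) = -0.07483
  P(3)·log₂(P(3)/Q(3)) = 0.384·log₂(0.384/0.25) = 0.23776
  P(4)·log₂(P(4)/Q(4)) = 0.462·log₂(0.462/0.25) = 0.40932

D_KL(P||Q) = -0.12104 - 0.07483 + 0.23776 + 0.40932 = 0.45121 ≈ 0.4512 bits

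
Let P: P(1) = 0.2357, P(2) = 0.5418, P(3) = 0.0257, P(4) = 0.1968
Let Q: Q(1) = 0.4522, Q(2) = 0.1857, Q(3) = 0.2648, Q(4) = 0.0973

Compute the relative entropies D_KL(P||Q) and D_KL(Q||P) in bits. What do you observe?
D_KL(P||Q) = 0.7289 bits, D_KL(Q||P) = 0.9304 bits. The two directions give different values (D_KL(Q||P) exceeds D_KL(P||Q) by 0.2015 bits): KL divergence is asymmetric.

D_KL(P||Q) = Σ P(x) log₂(P(x)/Q(x))

Computing term by term:
  P(1)·log₂(P(1)/Q(1)) = 0.2357·log₂(0.2357/0.4522) = -0.22156
  P(2)·log₂(P(2)/Q(2)) = 0.5418·log₂(0.5418/0.1857) = 0.83697
  P(3)·log₂(P(3)/Q(3)) = 0.0257·log₂(0.0257/0.2648) = -0.08648
  P(4)·log₂(P(4)/Q(4)) = 0.1968·log₂(0.1968/0.0973) = 0.19999

D_KL(P||Q) = -0.22156 + 0.83697 - 0.08648 + 0.19999 = 0.72892 ≈ 0.7289 bits

D_KL(Q||P) = Σ Q(x) log₂(Q(x)/P(x))

Computing term by term:
  Q(1)·log₂(Q(1)/P(1)) = 0.4522·log₂(0.4522/0.2357) = 0.42507
  Q(2)·log₂(Q(2)/P(2)) = 0.1857·log₂(0.1857/0.5418) = -0.28687
  Q(3)·log₂(Q(3)/P(3)) = 0.2648·log₂(0.2648/0.0257) = 0.89107
  Q(4)·log₂(Q(4)/P(4)) = 0.0973·log₂(0.0973/0.1968) = -0.09888

D_KL(Q||P) = 0.42507 - 0.28687 + 0.89107 - 0.09888 = 0.93039 ≈ 0.9304 bits

These are NOT equal (difference: 0.2015 bits). KL divergence is asymmetric: D_KL(P||Q) ≠ D_KL(Q||P) in general.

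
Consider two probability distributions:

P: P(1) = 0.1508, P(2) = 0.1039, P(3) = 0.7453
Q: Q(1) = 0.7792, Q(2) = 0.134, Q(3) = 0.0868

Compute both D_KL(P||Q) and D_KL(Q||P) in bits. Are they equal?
D_KL(P||Q) = 1.9165 bits, D_KL(Q||P) = 1.6261 bits. No, they are not equal.

D_KL(P||Q) = Σ P(x) log₂(P(x)/Q(x))

Computing term by term:
  P(1)·log₂(P(1)/Q(1)) = 0.1508·log₂(0.1508/0.7792) = -0.35730
  P(2)·log₂(P(2)/Q(2)) = 0.1039·log₂(0.1039/0.134) = -0.03814
  P(3)·log₂(P(3)/Q(3)) = 0.7453·log₂(0.7453/0.0868) = 2.31196

D_KL(P||Q) = -0.35730 - 0.03814 + 2.31196 = 1.91652 ≈ 1.9165 bits

D_KL(Q||P) = Σ Q(x) log₂(Q(x)/P(x))

Computing term by term:
  Q(1)·log₂(Q(1)/P(1)) = 0.7792·log₂(0.7792/0.1508) = 1.84620
  Q(2)·log₂(Q(2)/P(2)) = 0.134·log₂(0.134/0.1039) = 0.04918
  Q(3)·log₂(Q(3)/P(3)) = 0.0868·log₂(0.0868/0.7453) = -0.26926

D_KL(Q||P) = 1.84620 + 0.04918 - 0.26926 = 1.62612 ≈ 1.6261 bits

These are NOT equal (difference: 0.2904 bits). KL divergence is asymmetric: D_KL(P||Q) ≠ D_KL(Q||P) in general.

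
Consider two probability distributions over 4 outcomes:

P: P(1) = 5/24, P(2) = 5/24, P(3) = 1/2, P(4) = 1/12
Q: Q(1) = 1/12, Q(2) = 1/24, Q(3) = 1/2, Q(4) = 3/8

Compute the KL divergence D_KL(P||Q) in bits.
0.5783 bits

D_KL(P||Q) = Σ P(x) log₂(P(x)/Q(x))

Computing term by term:
  P(1)·log₂(P(1)/Q(1)) = (5/24)·log₂((5/24)/(1/12)) = 0.27540
  P(2)·log₂(P(2)/Q(2)) = (5/24)·log₂((5/24)/(1/24)) = 0.48374
  P(3)·log₂(P(3)/Q(3)) = (1/2)·log₂((1/2)/(1/2)) = 0.00000
  P(4)·log₂(P(4)/Q(4)) = (1/12)·log₂((1/12)/(3/8)) = -0.18083

D_KL(P||Q) = 0.27540 + 0.48374 + 0.00000 - 0.18083 = 0.57831 ≈ 0.5783 bits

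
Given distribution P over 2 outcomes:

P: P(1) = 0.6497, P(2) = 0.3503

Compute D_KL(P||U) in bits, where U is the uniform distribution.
0.0657 bits

U(i) = 1/2 for all i

D_KL(P||U) = Σ P(x) log₂(P(x) / (1/2))
           = Σ P(x) log₂(P(x)) + log₂(2)
           = log₂(2) - H(P)

H(P) = -Σ P(x) log₂(P(x)):
  -P(1)·log₂(P(1)) = -(0.6497)·log₂(0.6497) = 0.40421
  -P(2)·log₂(P(2)) = -(0.3503)·log₂(0.3503) = 0.53012
H(P) = 0.40421 + 0.53012 = 0.93433 bits

log₂(2) = 1.00000 bits

D_KL(P||U) = 1.00000 - 0.93433 = 0.06567 ≈ 0.0657 bits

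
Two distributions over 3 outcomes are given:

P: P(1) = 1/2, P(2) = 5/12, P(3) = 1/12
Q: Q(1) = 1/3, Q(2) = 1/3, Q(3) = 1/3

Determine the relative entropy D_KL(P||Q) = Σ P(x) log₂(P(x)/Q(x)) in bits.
0.2600 bits

D_KL(P||Q) = Σ P(x) log₂(P(x)/Q(x))

Computing term by term:
  P(1)·log₂(P(1)/Q(1)) = (1/2)·log₂((1/2)/(1/3)) = 0.29248
  P(2)·log₂(P(2)/Q(2)) = (5/12)·log₂((5/12)/(1/3)) = 0.13414
  P(3)·log₂(P(3)/Q(3)) = (1/12)·log₂((1/12)/(1/3)) = -0.16667

D_KL(P||Q) = 0.29248 + 0.13414 - 0.16667 = 0.25995 ≈ 0.2600 bits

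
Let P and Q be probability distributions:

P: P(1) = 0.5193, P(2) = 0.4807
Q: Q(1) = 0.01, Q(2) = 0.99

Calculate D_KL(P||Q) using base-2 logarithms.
2.4582 bits

D_KL(P||Q) = Σ P(x) log₂(P(x)/Q(x))

Computing term by term:
  P(1)·log₂(P(1)/Q(1)) = 0.5193·log₂(0.5193/0.01) = 2.95923
  P(2)·log₂(P(2)/Q(2)) = 0.4807·log₂(0.4807/0.99) = -0.50103

D_KL(P||Q) = 2.95923 - 0.50103 = 2.45820 ≈ 2.4582 bits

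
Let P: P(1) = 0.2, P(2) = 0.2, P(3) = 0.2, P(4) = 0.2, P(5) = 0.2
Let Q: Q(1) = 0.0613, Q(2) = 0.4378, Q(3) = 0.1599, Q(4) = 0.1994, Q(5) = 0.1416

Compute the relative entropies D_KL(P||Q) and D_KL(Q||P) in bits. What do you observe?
D_KL(P||Q) = 0.2802 bits, D_KL(Q||P) = 0.2672 bits. The two directions give different values (D_KL(P||Q) exceeds D_KL(Q||P) by 0.0130 bits): KL divergence is asymmetric.

D_KL(P||Q) = Σ P(x) log₂(P(x)/Q(x))

Computing term by term:
  P(1)·log₂(P(1)/Q(1)) = 0.2·log₂(0.2/0.0613) = 0.34121
  P(2)·log₂(P(2)/Q(2)) = 0.2·log₂(0.2/0.4378) = -0.22605
  P(3)·log₂(P(3)/Q(3)) = 0.2·log₂(0.2/0.1599) = 0.06457
  P(4)·log₂(P(4)/Q(4)) = 0.2·log₂(0.2/0.1994) = 0.00087
  P(5)·log₂(P(5)/Q(5)) = 0.2·log₂(0.2/0.1416) = 0.09964

D_KL(P||Q) = 0.34121 - 0.22605 + 0.06457 + 0.00087 + 0.09964 = 0.28024 ≈ 0.2802 bits

D_KL(Q||P) = Σ Q(x) log₂(Q(x)/P(x))

Computing term by term:
  Q(1)·log₂(Q(1)/P(1)) = 0.0613·log₂(0.0613/0.2) = -0.10458
  Q(2)·log₂(Q(2)/P(2)) = 0.4378·log₂(0.4378/0.2) = 0.49483
  Q(3)·log₂(Q(3)/P(3)) = 0.1599·log₂(0.1599/0.2) = -0.05162
  Q(4)·log₂(Q(4)/P(4)) = 0.1994·log₂(0.1994/0.2) = -0.00086
  Q(5)·log₂(Q(5)/P(5)) = 0.1416·log₂(0.1416/0.2) = -0.07054

D_KL(Q||P) = -0.10458 + 0.49483 - 0.05162 - 0.00086 - 0.07054 = 0.26723 ≈ 0.2672 bits

These are NOT equal (difference: 0.0130 bits). KL divergence is asymmetric: D_KL(P||Q) ≠ D_KL(Q||P) in general.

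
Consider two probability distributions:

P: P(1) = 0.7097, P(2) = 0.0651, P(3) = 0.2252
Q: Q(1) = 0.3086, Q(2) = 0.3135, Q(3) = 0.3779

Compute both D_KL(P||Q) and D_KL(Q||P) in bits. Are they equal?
D_KL(P||Q) = 0.5369 bits, D_KL(Q||P) = 0.6224 bits. No, they are not equal.

D_KL(P||Q) = Σ P(x) log₂(P(x)/Q(x))

Computing term by term:
  P(1)·log₂(P(1)/Q(1)) = 0.7097·log₂(0.7097/0.3086) = 0.85268
  P(2)·log₂(P(2)/Q(2)) = 0.0651·log₂(0.0651/0.3135) = -0.14763
  P(3)·log₂(P(3)/Q(3)) = 0.2252·log₂(0.2252/0.3779) = -0.16818

D_KL(P||Q) = 0.85268 - 0.14763 - 0.16818 = 0.53687 ≈ 0.5369 bits

D_KL(Q||P) = Σ Q(x) log₂(Q(x)/P(x))

Computing term by term:
  Q(1)·log₂(Q(1)/P(1)) = 0.3086·log₂(0.3086/0.7097) = -0.37077
  Q(2)·log₂(Q(2)/P(2)) = 0.3135·log₂(0.3135/0.0651) = 0.71094
  Q(3)·log₂(Q(3)/P(3)) = 0.3779·log₂(0.3779/0.2252) = 0.28221

D_KL(Q||P) = -0.37077 + 0.71094 + 0.28221 = 0.62238 ≈ 0.6224 bits

These are NOT equal (difference: 0.0855 bits). KL divergence is asymmetric: D_KL(P||Q) ≠ D_KL(Q||P) in general.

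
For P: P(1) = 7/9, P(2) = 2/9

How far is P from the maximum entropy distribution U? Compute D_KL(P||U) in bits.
0.2358 bits

U(i) = 1/2 for all i

D_KL(P||U) = Σ P(x) log₂(P(x) / (1/2))
           = Σ P(x) log₂(P(x)) + log₂(2)
           = log₂(2) - H(P)

H(P) = -Σ P(x) log₂(P(x)):
  -P(1)·log₂(P(1)) = -(7/9)·log₂(7/9) = 0.28200
  -P(2)·log₂(P(2)) = -(2/9)·log₂(2/9) = 0.48221
H(P) = 0.28200 + 0.48221 = 0.76421 bits

log₂(2) = 1.00000 bits

D_KL(P||U) = 1.00000 - 0.76421 = 0.23579 ≈ 0.2358 bits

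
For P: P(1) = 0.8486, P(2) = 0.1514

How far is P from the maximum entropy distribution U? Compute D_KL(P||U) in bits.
0.3867 bits

U(i) = 1/2 for all i

D_KL(P||U) = Σ P(x) log₂(P(x) / (1/2))
           = Σ P(x) log₂(P(x)) + log₂(2)
           = log₂(2) - H(P)

H(P) = -Σ P(x) log₂(P(x)):
  -P(1)·log₂(P(1)) = -(0.8486)·log₂(0.8486) = 0.20099
  -P(2)·log₂(P(2)) = -(0.1514)·log₂(0.1514) = 0.41235
H(P) = 0.20099 + 0.41235 = 0.61334 bits

log₂(2) = 1.00000 bits

D_KL(P||U) = 1.00000 - 0.61334 = 0.38666 ≈ 0.3867 bits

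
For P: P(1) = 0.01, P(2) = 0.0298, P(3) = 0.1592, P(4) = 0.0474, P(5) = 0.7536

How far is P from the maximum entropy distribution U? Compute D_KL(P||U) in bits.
1.1663 bits

U(i) = 1/5 for all i

D_KL(P||U) = Σ P(x) log₂(P(x) / (1/5))
           = Σ P(x) log₂(P(x)) + log₂(5)
           = log₂(5) - H(P)

H(P) = -Σ P(x) log₂(P(x)):
  -P(1)·log₂(P(1)) = -(0.01)·log₂(0.01) = 0.06644
  -P(2)·log₂(P(2)) = -(0.0298)·log₂(0.0298) = 0.15104
  -P(3)·log₂(P(3)) = -(0.1592)·log₂(0.1592) = 0.42205
  -P(4)·log₂(P(4)) = -(0.0474)·log₂(0.0474) = 0.20851
  -P(5)·log₂(P(5)) = -(0.7536)·log₂(0.7536) = 0.30757
H(P) = 0.06644 + 0.15104 + 0.42205 + 0.20851 + 0.30757 = 1.15561 bits

log₂(5) = 2.32193 bits

D_KL(P||U) = 2.32193 - 1.15561 = 1.16632 ≈ 1.1663 bits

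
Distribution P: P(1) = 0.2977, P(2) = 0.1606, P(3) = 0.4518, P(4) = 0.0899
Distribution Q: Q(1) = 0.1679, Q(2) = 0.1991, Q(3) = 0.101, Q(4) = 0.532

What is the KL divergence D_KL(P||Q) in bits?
0.9421 bits

D_KL(P||Q) = Σ P(x) log₂(P(x)/Q(x))

Computing term by term:
  P(1)·log₂(P(1)/Q(1)) = 0.2977·log₂(0.2977/0.1679) = 0.24598
  P(2)·log₂(P(2)/Q(2)) = 0.1606·log₂(0.1606/0.1991) = -0.04979
  P(3)·log₂(P(3)/Q(3)) = 0.4518·log₂(0.4518/0.101) = 0.97649
  P(4)·log₂(P(4)/Q(4)) = 0.0899·log₂(0.0899/0.532) = -0.23060

D_KL(P||Q) = 0.24598 - 0.04979 + 0.97649 - 0.23060 = 0.94208 ≈ 0.9421 bits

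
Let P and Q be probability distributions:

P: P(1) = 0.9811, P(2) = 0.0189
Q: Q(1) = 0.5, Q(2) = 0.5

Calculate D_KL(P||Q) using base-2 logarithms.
0.8648 bits

D_KL(P||Q) = Σ P(x) log₂(P(x)/Q(x))

Computing term by term:
  P(1)·log₂(P(1)/Q(1)) = 0.9811·log₂(0.9811/0.5) = 0.95409
  P(2)·log₂(P(2)/Q(2)) = 0.0189·log₂(0.0189/0.5) = -0.08931

D_KL(P||Q) = 0.95409 - 0.08931 = 0.86478 ≈ 0.8648 bits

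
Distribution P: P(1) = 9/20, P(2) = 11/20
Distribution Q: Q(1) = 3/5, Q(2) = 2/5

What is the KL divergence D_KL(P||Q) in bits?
0.0659 bits

D_KL(P||Q) = Σ P(x) log₂(P(x)/Q(x))

Computing term by term:
  P(1)·log₂(P(1)/Q(1)) = (9/20)·log₂((9/20)/(3/5)) = -0.18677
  P(2)·log₂(P(2)/Q(2)) = (11/20)·log₂((11/20)/(2/5)) = 0.25269

D_KL(P||Q) = -0.18677 + 0.25269 = 0.06592 ≈ 0.0659 bits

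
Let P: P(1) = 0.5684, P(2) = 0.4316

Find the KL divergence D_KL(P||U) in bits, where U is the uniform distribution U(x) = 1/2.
0.0135 bits

U(i) = 1/2 for all i

D_KL(P||U) = Σ P(x) log₂(P(x) / (1/2))
           = Σ P(x) log₂(P(x)) + log₂(2)
           = log₂(2) - H(P)

H(P) = -Σ P(x) log₂(P(x)):
  -P(1)·log₂(P(1)) = -(0.5684)·log₂(0.5684) = 0.46326
  -P(2)·log₂(P(2)) = -(0.4316)·log₂(0.4316) = 0.52320
H(P) = 0.46326 + 0.52320 = 0.98646 bits

log₂(2) = 1.00000 bits

D_KL(P||U) = 1.00000 - 0.98646 = 0.01354 ≈ 0.0135 bits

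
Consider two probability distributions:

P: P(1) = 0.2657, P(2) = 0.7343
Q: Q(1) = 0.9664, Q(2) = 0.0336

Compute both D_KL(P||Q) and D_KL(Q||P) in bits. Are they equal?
D_KL(P||Q) = 2.7726 bits, D_KL(Q||P) = 1.6507 bits. No, they are not equal.

D_KL(P||Q) = Σ P(x) log₂(P(x)/Q(x))

Computing term by term:
  P(1)·log₂(P(1)/Q(1)) = 0.2657·log₂(0.2657/0.9664) = -0.49495
  P(2)·log₂(P(2)/Q(2)) = 0.7343·log₂(0.7343/0.0336) = 3.26751

D_KL(P||Q) = -0.49495 + 3.26751 = 2.77256 ≈ 2.7726 bits

D_KL(Q||P) = Σ Q(x) log₂(Q(x)/P(x))

Computing term by term:
  Q(1)·log₂(Q(1)/P(1)) = 0.9664·log₂(0.9664/0.2657) = 1.80023
  Q(2)·log₂(Q(2)/P(2)) = 0.0336·log₂(0.0336/0.7343) = -0.14951

D_KL(Q||P) = 1.80023 - 0.14951 = 1.65072 ≈ 1.6507 bits

These are NOT equal (difference: 1.1219 bits). KL divergence is asymmetric: D_KL(P||Q) ≠ D_KL(Q||P) in general.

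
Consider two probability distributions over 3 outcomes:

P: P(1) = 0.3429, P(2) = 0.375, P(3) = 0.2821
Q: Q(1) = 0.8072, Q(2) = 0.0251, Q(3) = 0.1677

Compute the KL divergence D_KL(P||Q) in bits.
1.2511 bits

D_KL(P||Q) = Σ P(x) log₂(P(x)/Q(x))

Computing term by term:
  P(1)·log₂(P(1)/Q(1)) = 0.3429·log₂(0.3429/0.8072) = -0.42353
  P(2)·log₂(P(2)/Q(2)) = 0.375·log₂(0.375/0.0251) = 1.46292
  P(3)·log₂(P(3)/Q(3)) = 0.2821·log₂(0.2821/0.1677) = 0.21167

D_KL(P||Q) = -0.42353 + 1.46292 + 0.21167 = 1.25106 ≈ 1.2511 bits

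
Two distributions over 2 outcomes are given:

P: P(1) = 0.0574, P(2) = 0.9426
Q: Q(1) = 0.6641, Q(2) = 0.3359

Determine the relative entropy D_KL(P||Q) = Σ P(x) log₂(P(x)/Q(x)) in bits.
1.2004 bits

D_KL(P||Q) = Σ P(x) log₂(P(x)/Q(x))

Computing term by term:
  P(1)·log₂(P(1)/Q(1)) = 0.0574·log₂(0.0574/0.6641) = -0.20275
  P(2)·log₂(P(2)/Q(2)) = 0.9426·log₂(0.9426/0.3359) = 1.40317

D_KL(P||Q) = -0.20275 + 1.40317 = 1.20042 ≈ 1.2004 bits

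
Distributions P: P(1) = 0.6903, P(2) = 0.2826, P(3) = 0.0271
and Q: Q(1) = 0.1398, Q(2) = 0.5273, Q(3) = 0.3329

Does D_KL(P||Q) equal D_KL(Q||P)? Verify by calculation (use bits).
D_KL(P||Q) = 1.2380 bits, D_KL(Q||P) = 1.3571 bits. No — D_KL(P||Q) ≠ D_KL(Q||P) for this pair.

D_KL(P||Q) = Σ P(x) log₂(P(x)/Q(x))

Computing term by term:
  P(1)·log₂(P(1)/Q(1)) = 0.6903·log₂(0.6903/0.1398) = 1.59035
  P(2)·log₂(P(2)/Q(2)) = 0.2826·log₂(0.2826/0.5273) = -0.25430
  P(3)·log₂(P(3)/Q(3)) = 0.0271·log₂(0.0271/0.3329) = -0.09807

D_KL(P||Q) = 1.59035 - 0.25430 - 0.09807 = 1.23798 ≈ 1.2380 bits

D_KL(Q||P) = Σ Q(x) log₂(Q(x)/P(x))

Computing term by term:
  Q(1)·log₂(Q(1)/P(1)) = 0.1398·log₂(0.1398/0.6903) = -0.32208
  Q(2)·log₂(Q(2)/P(2)) = 0.5273·log₂(0.5273/0.2826) = 0.47450
  Q(3)·log₂(Q(3)/P(3)) = 0.3329·log₂(0.3329/0.0271) = 1.20467

D_KL(Q||P) = -0.32208 + 0.47450 + 1.20467 = 1.35709 ≈ 1.3571 bits

These are NOT equal (difference: 0.1191 bits). KL divergence is asymmetric: D_KL(P||Q) ≠ D_KL(Q||P) in general.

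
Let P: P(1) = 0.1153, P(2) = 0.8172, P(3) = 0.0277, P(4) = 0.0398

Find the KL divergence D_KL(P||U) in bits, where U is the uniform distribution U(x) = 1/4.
1.0742 bits

U(i) = 1/4 for all i

D_KL(P||U) = Σ P(x) log₂(P(x) / (1/4))
           = Σ P(x) log₂(P(x)) + log₂(4)
           = log₂(4) - H(P)

H(P) = -Σ P(x) log₂(P(x)):
  -P(1)·log₂(P(1)) = -(0.1153)·log₂(0.1153) = 0.35934
  -P(2)·log₂(P(2)) = -(0.8172)·log₂(0.8172) = 0.23800
  -P(3)·log₂(P(3)) = -(0.0277)·log₂(0.0277) = 0.14332
  -P(4)·log₂(P(4)) = -(0.0398)·log₂(0.0398) = 0.18511
H(P) = 0.35934 + 0.23800 + 0.14332 + 0.18511 = 0.92577 bits

log₂(4) = 2.00000 bits

D_KL(P||U) = 2.00000 - 0.92577 = 1.07423 ≈ 1.0742 bits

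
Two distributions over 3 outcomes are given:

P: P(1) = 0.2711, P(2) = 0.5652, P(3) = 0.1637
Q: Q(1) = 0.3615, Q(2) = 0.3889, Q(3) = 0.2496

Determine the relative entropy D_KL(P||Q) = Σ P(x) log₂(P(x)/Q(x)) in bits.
0.0927 bits

D_KL(P||Q) = Σ P(x) log₂(P(x)/Q(x))

Computing term by term:
  P(1)·log₂(P(1)/Q(1)) = 0.2711·log₂(0.2711/0.3615) = -0.11255
  P(2)·log₂(P(2)/Q(2)) = 0.5652·log₂(0.5652/0.3889) = 0.30485
  P(3)·log₂(P(3)/Q(3)) = 0.1637·log₂(0.1637/0.2496) = -0.09962

D_KL(P||Q) = -0.11255 + 0.30485 - 0.09962 = 0.09268 ≈ 0.0927 bits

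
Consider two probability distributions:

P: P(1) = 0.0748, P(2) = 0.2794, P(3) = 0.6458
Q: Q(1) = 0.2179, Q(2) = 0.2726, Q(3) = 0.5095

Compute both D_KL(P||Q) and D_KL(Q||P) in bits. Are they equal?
D_KL(P||Q) = 0.1154 bits, D_KL(Q||P) = 0.1522 bits. No, they are not equal.

D_KL(P||Q) = Σ P(x) log₂(P(x)/Q(x))

Computing term by term:
  P(1)·log₂(P(1)/Q(1)) = 0.0748·log₂(0.0748/0.2179) = -0.11538
  P(2)·log₂(P(2)/Q(2)) = 0.2794·log₂(0.2794/0.2726) = 0.00993
  P(3)·log₂(P(3)/Q(3)) = 0.6458·log₂(0.6458/0.5095) = 0.22087

D_KL(P||Q) = -0.11538 + 0.00993 + 0.22087 = 0.11542 ≈ 0.1154 bits

D_KL(Q||P) = Σ Q(x) log₂(Q(x)/P(x))

Computing term by term:
  Q(1)·log₂(Q(1)/P(1)) = 0.2179·log₂(0.2179/0.0748) = 0.33612
  Q(2)·log₂(Q(2)/P(2)) = 0.2726·log₂(0.2726/0.2794) = -0.00969
  Q(3)·log₂(Q(3)/P(3)) = 0.5095·log₂(0.5095/0.6458) = -0.17425

D_KL(Q||P) = 0.33612 - 0.00969 - 0.17425 = 0.15218 ≈ 0.1522 bits

These are NOT equal (difference: 0.0368 bits). KL divergence is asymmetric: D_KL(P||Q) ≠ D_KL(Q||P) in general.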